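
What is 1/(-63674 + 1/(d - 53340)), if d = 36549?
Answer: -16791/1069150135 ≈ -1.5705e-5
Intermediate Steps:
1/(-63674 + 1/(d - 53340)) = 1/(-63674 + 1/(36549 - 53340)) = 1/(-63674 + 1/(-16791)) = 1/(-63674 - 1/16791) = 1/(-1069150135/16791) = -16791/1069150135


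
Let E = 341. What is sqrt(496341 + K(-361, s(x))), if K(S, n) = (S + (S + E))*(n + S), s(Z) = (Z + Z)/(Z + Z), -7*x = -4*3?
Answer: 27*sqrt(869) ≈ 795.93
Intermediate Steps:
x = 12/7 (x = -(-4)*3/7 = -1/7*(-12) = 12/7 ≈ 1.7143)
s(Z) = 1 (s(Z) = (2*Z)/((2*Z)) = (2*Z)*(1/(2*Z)) = 1)
K(S, n) = (341 + 2*S)*(S + n) (K(S, n) = (S + (S + 341))*(n + S) = (S + (341 + S))*(S + n) = (341 + 2*S)*(S + n))
sqrt(496341 + K(-361, s(x))) = sqrt(496341 + (2*(-361)**2 + 341*(-361) + 341*1 + 2*(-361)*1)) = sqrt(496341 + (2*130321 - 123101 + 341 - 722)) = sqrt(496341 + (260642 - 123101 + 341 - 722)) = sqrt(496341 + 137160) = sqrt(633501) = 27*sqrt(869)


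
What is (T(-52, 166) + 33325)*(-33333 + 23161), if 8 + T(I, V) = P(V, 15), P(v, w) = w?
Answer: -339053104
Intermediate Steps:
T(I, V) = 7 (T(I, V) = -8 + 15 = 7)
(T(-52, 166) + 33325)*(-33333 + 23161) = (7 + 33325)*(-33333 + 23161) = 33332*(-10172) = -339053104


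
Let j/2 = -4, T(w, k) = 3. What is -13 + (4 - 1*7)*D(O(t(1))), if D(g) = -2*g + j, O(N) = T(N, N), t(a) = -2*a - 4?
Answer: 29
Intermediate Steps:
t(a) = -4 - 2*a
O(N) = 3
j = -8 (j = 2*(-4) = -8)
D(g) = -8 - 2*g (D(g) = -2*g - 8 = -8 - 2*g)
-13 + (4 - 1*7)*D(O(t(1))) = -13 + (4 - 1*7)*(-8 - 2*3) = -13 + (4 - 7)*(-8 - 6) = -13 - 3*(-14) = -13 + 42 = 29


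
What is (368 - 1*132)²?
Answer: 55696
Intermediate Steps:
(368 - 1*132)² = (368 - 132)² = 236² = 55696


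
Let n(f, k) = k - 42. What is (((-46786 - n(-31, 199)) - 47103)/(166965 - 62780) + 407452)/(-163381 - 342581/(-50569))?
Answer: -1073334422587303/430371107402740 ≈ -2.4940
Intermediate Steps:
n(f, k) = -42 + k
(((-46786 - n(-31, 199)) - 47103)/(166965 - 62780) + 407452)/(-163381 - 342581/(-50569)) = (((-46786 - (-42 + 199)) - 47103)/(166965 - 62780) + 407452)/(-163381 - 342581/(-50569)) = (((-46786 - 1*157) - 47103)/104185 + 407452)/(-163381 - 342581*(-1/50569)) = (((-46786 - 157) - 47103)*(1/104185) + 407452)/(-163381 + 342581/50569) = ((-46943 - 47103)*(1/104185) + 407452)/(-8261671208/50569) = (-94046*1/104185 + 407452)*(-50569/8261671208) = (-94046/104185 + 407452)*(-50569/8261671208) = (42450292574/104185)*(-50569/8261671208) = -1073334422587303/430371107402740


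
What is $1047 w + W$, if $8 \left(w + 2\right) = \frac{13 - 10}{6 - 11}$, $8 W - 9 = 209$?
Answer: $- \frac{85811}{40} \approx -2145.3$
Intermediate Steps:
$W = \frac{109}{4}$ ($W = \frac{9}{8} + \frac{1}{8} \cdot 209 = \frac{9}{8} + \frac{209}{8} = \frac{109}{4} \approx 27.25$)
$w = - \frac{83}{40}$ ($w = -2 + \frac{\left(13 - 10\right) \frac{1}{6 - 11}}{8} = -2 + \frac{3 \frac{1}{-5}}{8} = -2 + \frac{3 \left(- \frac{1}{5}\right)}{8} = -2 + \frac{1}{8} \left(- \frac{3}{5}\right) = -2 - \frac{3}{40} = - \frac{83}{40} \approx -2.075$)
$1047 w + W = 1047 \left(- \frac{83}{40}\right) + \frac{109}{4} = - \frac{86901}{40} + \frac{109}{4} = - \frac{85811}{40}$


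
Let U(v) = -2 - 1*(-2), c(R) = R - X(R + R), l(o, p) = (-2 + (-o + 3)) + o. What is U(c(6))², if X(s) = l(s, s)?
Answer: 0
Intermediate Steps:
l(o, p) = 1 (l(o, p) = (-2 + (3 - o)) + o = (1 - o) + o = 1)
X(s) = 1
c(R) = -1 + R (c(R) = R - 1*1 = R - 1 = -1 + R)
U(v) = 0 (U(v) = -2 + 2 = 0)
U(c(6))² = 0² = 0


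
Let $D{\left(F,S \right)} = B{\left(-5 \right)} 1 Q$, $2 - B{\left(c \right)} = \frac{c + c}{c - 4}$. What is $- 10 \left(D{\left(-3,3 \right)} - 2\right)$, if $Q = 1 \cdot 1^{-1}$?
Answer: $\frac{100}{9} \approx 11.111$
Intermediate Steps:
$B{\left(c \right)} = 2 - \frac{2 c}{-4 + c}$ ($B{\left(c \right)} = 2 - \frac{c + c}{c - 4} = 2 - \frac{2 c}{-4 + c}$)
$Q = 1$ ($Q = 1 \cdot 1 = 1$)
$D{\left(F,S \right)} = \frac{8}{9}$ ($D{\left(F,S \right)} = - \frac{8}{-4 - 5} \cdot 1 \cdot 1 = - \frac{8}{-9} \cdot 1 \cdot 1 = \left(-8\right) \left(- \frac{1}{9}\right) 1 \cdot 1 = \frac{8}{9} \cdot 1 \cdot 1 = \frac{8}{9} \cdot 1 = \frac{8}{9}$)
$- 10 \left(D{\left(-3,3 \right)} - 2\right) = - 10 \left(\frac{8}{9} - 2\right) = \left(-10\right) \left(- \frac{10}{9}\right) = \frac{100}{9}$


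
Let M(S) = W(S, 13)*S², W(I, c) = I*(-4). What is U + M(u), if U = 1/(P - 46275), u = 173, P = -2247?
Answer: -1004932737097/48522 ≈ -2.0711e+7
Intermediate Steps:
W(I, c) = -4*I
M(S) = -4*S³ (M(S) = (-4*S)*S² = -4*S³)
U = -1/48522 (U = 1/(-2247 - 46275) = 1/(-48522) = -1/48522 ≈ -2.0609e-5)
U + M(u) = -1/48522 - 4*173³ = -1/48522 - 4*5177717 = -1/48522 - 20710868 = -1004932737097/48522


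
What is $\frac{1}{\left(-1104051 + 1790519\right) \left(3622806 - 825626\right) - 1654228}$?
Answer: $\frac{1}{1920172906012} \approx 5.2079 \cdot 10^{-13}$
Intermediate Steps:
$\frac{1}{\left(-1104051 + 1790519\right) \left(3622806 - 825626\right) - 1654228} = \frac{1}{686468 \left(3622806 - 825626\right) - 1654228} = \frac{1}{686468 \cdot 2797180 - 1654228} = \frac{1}{1920174560240 - 1654228} = \frac{1}{1920172906012}$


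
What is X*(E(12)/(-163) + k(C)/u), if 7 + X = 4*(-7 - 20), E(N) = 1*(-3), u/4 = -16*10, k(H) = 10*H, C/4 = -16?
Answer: -19090/163 ≈ -117.12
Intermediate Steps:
C = -64 (C = 4*(-16) = -64)
u = -640 (u = 4*(-16*10) = 4*(-160) = -640)
E(N) = -3
X = -115 (X = -7 + 4*(-7 - 20) = -7 + 4*(-27) = -7 - 108 = -115)
X*(E(12)/(-163) + k(C)/u) = -115*(-3/(-163) + (10*(-64))/(-640)) = -115*(-3*(-1/163) - 640*(-1/640)) = -115*(3/163 + 1) = -115*166/163 = -19090/163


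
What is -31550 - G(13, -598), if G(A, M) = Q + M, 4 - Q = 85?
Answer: -30871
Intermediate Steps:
Q = -81 (Q = 4 - 1*85 = 4 - 85 = -81)
G(A, M) = -81 + M
-31550 - G(13, -598) = -31550 - (-81 - 598) = -31550 - 1*(-679) = -31550 + 679 = -30871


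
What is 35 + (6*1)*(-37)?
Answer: -187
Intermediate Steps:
35 + (6*1)*(-37) = 35 + 6*(-37) = 35 - 222 = -187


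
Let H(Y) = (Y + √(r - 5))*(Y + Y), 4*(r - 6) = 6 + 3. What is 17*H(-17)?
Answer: 9826 - 289*√13 ≈ 8784.0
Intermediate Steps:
r = 33/4 (r = 6 + (6 + 3)/4 = 6 + (¼)*9 = 6 + 9/4 = 33/4 ≈ 8.2500)
H(Y) = 2*Y*(Y + √13/2) (H(Y) = (Y + √(33/4 - 5))*(Y + Y) = (Y + √(13/4))*(2*Y) = (Y + √13/2)*(2*Y) = 2*Y*(Y + √13/2))
17*H(-17) = 17*(-17*(√13 + 2*(-17))) = 17*(-17*(√13 - 34)) = 17*(-17*(-34 + √13)) = 17*(578 - 17*√13) = 9826 - 289*√13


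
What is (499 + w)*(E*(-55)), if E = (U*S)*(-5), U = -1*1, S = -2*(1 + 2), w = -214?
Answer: 470250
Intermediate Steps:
S = -6 (S = -2*3 = -6)
U = -1
E = -30 (E = -1*(-6)*(-5) = 6*(-5) = -30)
(499 + w)*(E*(-55)) = (499 - 214)*(-30*(-55)) = 285*1650 = 470250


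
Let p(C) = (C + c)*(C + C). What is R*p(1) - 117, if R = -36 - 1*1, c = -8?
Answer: 401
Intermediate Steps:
p(C) = 2*C*(-8 + C) (p(C) = (C - 8)*(C + C) = (-8 + C)*(2*C) = 2*C*(-8 + C))
R = -37 (R = -36 - 1 = -37)
R*p(1) - 117 = -74*(-8 + 1) - 117 = -74*(-7) - 117 = -37*(-14) - 117 = 518 - 117 = 401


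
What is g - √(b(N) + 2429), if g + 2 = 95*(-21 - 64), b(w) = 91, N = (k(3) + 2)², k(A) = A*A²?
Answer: -8077 - 6*√70 ≈ -8127.2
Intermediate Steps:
k(A) = A³
N = 841 (N = (3³ + 2)² = (27 + 2)² = 29² = 841)
g = -8077 (g = -2 + 95*(-21 - 64) = -2 + 95*(-85) = -2 - 8075 = -8077)
g - √(b(N) + 2429) = -8077 - √(91 + 2429) = -8077 - √2520 = -8077 - 6*√70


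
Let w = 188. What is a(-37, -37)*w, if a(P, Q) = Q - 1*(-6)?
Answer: -5828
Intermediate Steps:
a(P, Q) = 6 + Q (a(P, Q) = Q + 6 = 6 + Q)
a(-37, -37)*w = (6 - 37)*188 = -31*188 = -5828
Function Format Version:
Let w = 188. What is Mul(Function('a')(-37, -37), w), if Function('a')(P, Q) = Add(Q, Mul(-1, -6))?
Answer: -5828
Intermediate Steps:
Function('a')(P, Q) = Add(6, Q) (Function('a')(P, Q) = Add(Q, 6) = Add(6, Q))
Mul(Function('a')(-37, -37), w) = Mul(Add(6, -37), 188) = Mul(-31, 188) = -5828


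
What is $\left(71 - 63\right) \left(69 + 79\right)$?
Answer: $1184$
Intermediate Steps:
$\left(71 - 63\right) \left(69 + 79\right) = \left(71 - 63\right) 148 = 8 \cdot 148 = 1184$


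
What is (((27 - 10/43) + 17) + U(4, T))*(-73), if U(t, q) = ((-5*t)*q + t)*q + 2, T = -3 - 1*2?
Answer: 1488616/43 ≈ 34619.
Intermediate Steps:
T = -5 (T = -3 - 2 = -5)
U(t, q) = 2 + q*(t - 5*q*t) (U(t, q) = (-5*q*t + t)*q + 2 = (t - 5*q*t)*q + 2 = q*(t - 5*q*t) + 2 = 2 + q*(t - 5*q*t))
(((27 - 10/43) + 17) + U(4, T))*(-73) = (((27 - 10/43) + 17) + (2 - 5*4 - 5*4*(-5)²))*(-73) = (((27 - 10*1/43) + 17) + (2 - 20 - 5*4*25))*(-73) = (((27 - 10/43) + 17) + (2 - 20 - 500))*(-73) = ((1151/43 + 17) - 518)*(-73) = (1882/43 - 518)*(-73) = -20392/43*(-73) = 1488616/43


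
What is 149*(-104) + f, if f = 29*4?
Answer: -15380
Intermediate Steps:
f = 116
149*(-104) + f = 149*(-104) + 116 = -15496 + 116 = -15380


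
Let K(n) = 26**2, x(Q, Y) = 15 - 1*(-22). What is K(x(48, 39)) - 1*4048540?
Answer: -4047864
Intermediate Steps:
x(Q, Y) = 37 (x(Q, Y) = 15 + 22 = 37)
K(n) = 676
K(x(48, 39)) - 1*4048540 = 676 - 1*4048540 = 676 - 4048540 = -4047864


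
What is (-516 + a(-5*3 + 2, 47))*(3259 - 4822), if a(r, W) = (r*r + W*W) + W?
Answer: -2983767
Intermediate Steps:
a(r, W) = W + W**2 + r**2 (a(r, W) = (r**2 + W**2) + W = (W**2 + r**2) + W = W + W**2 + r**2)
(-516 + a(-5*3 + 2, 47))*(3259 - 4822) = (-516 + (47 + 47**2 + (-5*3 + 2)**2))*(3259 - 4822) = (-516 + (47 + 2209 + (-15 + 2)**2))*(-1563) = (-516 + (47 + 2209 + (-13)**2))*(-1563) = (-516 + (47 + 2209 + 169))*(-1563) = (-516 + 2425)*(-1563) = 1909*(-1563) = -2983767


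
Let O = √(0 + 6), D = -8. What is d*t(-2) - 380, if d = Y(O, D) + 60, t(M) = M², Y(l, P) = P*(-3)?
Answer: -44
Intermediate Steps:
O = √6 ≈ 2.4495
Y(l, P) = -3*P
d = 84 (d = -3*(-8) + 60 = 24 + 60 = 84)
d*t(-2) - 380 = 84*(-2)² - 380 = 84*4 - 380 = 336 - 380 = -44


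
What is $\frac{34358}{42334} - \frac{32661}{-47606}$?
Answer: $\frac{1509158861}{1007676202} \approx 1.4977$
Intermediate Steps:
$\frac{34358}{42334} - \frac{32661}{-47606} = 34358 \cdot \frac{1}{42334} - - \frac{32661}{47606} = \frac{17179}{21167} + \frac{32661}{47606} = \frac{1509158861}{1007676202}$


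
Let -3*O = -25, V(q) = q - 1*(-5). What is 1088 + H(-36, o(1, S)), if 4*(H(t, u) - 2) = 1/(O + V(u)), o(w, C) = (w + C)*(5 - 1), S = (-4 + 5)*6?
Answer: 540643/496 ≈ 1090.0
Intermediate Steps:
V(q) = 5 + q (V(q) = q + 5 = 5 + q)
O = 25/3 (O = -⅓*(-25) = 25/3 ≈ 8.3333)
S = 6 (S = 1*6 = 6)
o(w, C) = 4*C + 4*w (o(w, C) = (C + w)*4 = 4*C + 4*w)
H(t, u) = 2 + 1/(4*(40/3 + u)) (H(t, u) = 2 + 1/(4*(25/3 + (5 + u))) = 2 + 1/(4*(40/3 + u)))
1088 + H(-36, o(1, S)) = 1088 + (323 + 24*(4*6 + 4*1))/(4*(40 + 3*(4*6 + 4*1))) = 1088 + (323 + 24*(24 + 4))/(4*(40 + 3*(24 + 4))) = 1088 + (323 + 24*28)/(4*(40 + 3*28)) = 1088 + (323 + 672)/(4*(40 + 84)) = 1088 + (¼)*995/124 = 1088 + (¼)*(1/124)*995 = 1088 + 995/496 = 540643/496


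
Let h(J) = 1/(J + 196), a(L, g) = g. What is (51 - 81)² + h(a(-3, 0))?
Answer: 176401/196 ≈ 900.00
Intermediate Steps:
h(J) = 1/(196 + J)
(51 - 81)² + h(a(-3, 0)) = (51 - 81)² + 1/(196 + 0) = (-30)² + 1/196 = 900 + 1/196 = 176401/196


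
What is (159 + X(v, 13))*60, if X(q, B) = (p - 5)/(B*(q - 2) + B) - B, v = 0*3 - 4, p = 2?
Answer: 113916/13 ≈ 8762.8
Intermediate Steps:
v = -4 (v = 0 - 4 = -4)
X(q, B) = -B - 3/(B + B*(-2 + q)) (X(q, B) = (2 - 5)/(B*(q - 2) + B) - B = -3/(B*(-2 + q) + B) - B = -3/(B + B*(-2 + q)) - B = -B - 3/(B + B*(-2 + q)))
(159 + X(v, 13))*60 = (159 + (-3 + 13² - 1*(-4)*13²)/(13*(-1 - 4)))*60 = (159 + (1/13)*(-3 + 169 - 1*(-4)*169)/(-5))*60 = (159 + (1/13)*(-⅕)*(-3 + 169 + 676))*60 = (159 + (1/13)*(-⅕)*842)*60 = (159 - 842/65)*60 = (9493/65)*60 = 113916/13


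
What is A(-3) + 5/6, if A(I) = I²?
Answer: 59/6 ≈ 9.8333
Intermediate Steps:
A(-3) + 5/6 = (-3)² + 5/6 = 9 + 5*(⅙) = 9 + ⅚ = 59/6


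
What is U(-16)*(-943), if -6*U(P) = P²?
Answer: 120704/3 ≈ 40235.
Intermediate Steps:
U(P) = -P²/6
U(-16)*(-943) = -⅙*(-16)²*(-943) = -⅙*256*(-943) = -128/3*(-943) = 120704/3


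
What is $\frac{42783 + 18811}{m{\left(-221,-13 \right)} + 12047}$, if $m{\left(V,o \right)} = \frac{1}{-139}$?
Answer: $\frac{4280783}{837266} \approx 5.1128$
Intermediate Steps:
$m{\left(V,o \right)} = - \frac{1}{139}$
$\frac{42783 + 18811}{m{\left(-221,-13 \right)} + 12047} = \frac{42783 + 18811}{- \frac{1}{139} + 12047} = \frac{61594}{\frac{1674532}{139}} = 61594 \cdot \frac{139}{1674532} = \frac{4280783}{837266}$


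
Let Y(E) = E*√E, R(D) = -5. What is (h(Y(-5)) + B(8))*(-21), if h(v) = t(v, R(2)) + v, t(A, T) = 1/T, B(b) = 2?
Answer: -189/5 + 105*I*√5 ≈ -37.8 + 234.79*I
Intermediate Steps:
Y(E) = E^(3/2)
h(v) = -⅕ + v (h(v) = 1/(-5) + v = -⅕ + v)
(h(Y(-5)) + B(8))*(-21) = ((-⅕ + (-5)^(3/2)) + 2)*(-21) = ((-⅕ - 5*I*√5) + 2)*(-21) = (9/5 - 5*I*√5)*(-21) = -189/5 + 105*I*√5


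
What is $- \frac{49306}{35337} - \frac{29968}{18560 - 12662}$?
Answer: $- \frac{224964334}{34736271} \approx -6.4763$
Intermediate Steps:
$- \frac{49306}{35337} - \frac{29968}{18560 - 12662} = \left(-49306\right) \frac{1}{35337} - \frac{29968}{18560 - 12662} = - \frac{49306}{35337} - \frac{29968}{5898} = - \frac{49306}{35337} - \frac{14984}{2949} = - \frac{224964334}{34736271}$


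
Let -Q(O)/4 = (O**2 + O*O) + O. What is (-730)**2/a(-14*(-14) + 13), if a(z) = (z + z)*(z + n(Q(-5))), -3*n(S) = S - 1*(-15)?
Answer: 133225/27588 ≈ 4.8291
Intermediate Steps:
Q(O) = -8*O**2 - 4*O (Q(O) = -4*((O**2 + O*O) + O) = -4*((O**2 + O**2) + O) = -4*(2*O**2 + O) = -4*(O + 2*O**2) = -8*O**2 - 4*O)
n(S) = -5 - S/3 (n(S) = -(S - 1*(-15))/3 = -(S + 15)/3 = -(15 + S)/3 = -5 - S/3)
a(z) = 2*z*(55 + z) (a(z) = (z + z)*(z + (-5 - (-4)*(-5)*(1 + 2*(-5))/3)) = (2*z)*(z + (-5 - (-4)*(-5)*(1 - 10)/3)) = (2*z)*(z + (-5 - (-4)*(-5)*(-9)/3)) = (2*z)*(z + (-5 - 1/3*(-180))) = (2*z)*(z + (-5 + 60)) = (2*z)*(z + 55) = (2*z)*(55 + z) = 2*z*(55 + z))
(-730)**2/a(-14*(-14) + 13) = (-730)**2/((2*(-14*(-14) + 13)*(55 + (-14*(-14) + 13)))) = 532900/((2*(196 + 13)*(55 + (196 + 13)))) = 532900/((2*209*(55 + 209))) = 532900/((2*209*264)) = 532900/110352 = 532900*(1/110352) = 133225/27588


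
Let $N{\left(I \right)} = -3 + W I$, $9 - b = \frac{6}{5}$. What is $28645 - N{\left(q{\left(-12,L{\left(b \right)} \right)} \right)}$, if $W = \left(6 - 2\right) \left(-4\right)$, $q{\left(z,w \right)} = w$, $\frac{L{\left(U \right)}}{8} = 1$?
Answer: $28776$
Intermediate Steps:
$b = \frac{39}{5}$ ($b = 9 - \frac{6}{5} = \frac{39}{5} \approx 7.8$)
$L{\left(U \right)} = 8$ ($L{\left(U \right)} = 8 \cdot 1 = 8$)
$W = -16$ ($W = 4 \left(-4\right) = -16$)
$N{\left(I \right)} = -3 - 16 I$
$28645 - N{\left(q{\left(-12,L{\left(b \right)} \right)} \right)} = 28645 - \left(-3 - 128\right) = 28645 - -131 = 28645 + 131 = 28776$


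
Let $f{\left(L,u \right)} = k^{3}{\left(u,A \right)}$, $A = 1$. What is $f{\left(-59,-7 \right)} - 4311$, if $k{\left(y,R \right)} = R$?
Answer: $-4310$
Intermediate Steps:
$f{\left(L,u \right)} = 1$ ($f{\left(L,u \right)} = 1^{3} = 1$)
$f{\left(-59,-7 \right)} - 4311 = 1 - 4311 = -4310$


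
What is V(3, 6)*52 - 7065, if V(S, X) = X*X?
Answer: -5193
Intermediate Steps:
V(S, X) = X²
V(3, 6)*52 - 7065 = 6²*52 - 7065 = 36*52 - 7065 = 1872 - 7065 = -5193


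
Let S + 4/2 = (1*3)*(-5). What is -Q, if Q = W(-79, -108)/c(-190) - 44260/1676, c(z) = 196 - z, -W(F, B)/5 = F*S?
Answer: 7084675/161734 ≈ 43.805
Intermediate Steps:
S = -17 (S = -2 + (1*3)*(-5) = -2 + 3*(-5) = -2 - 15 = -17)
W(F, B) = 85*F (W(F, B) = -5*F*(-17) = -(-85)*F = 85*F)
Q = -7084675/161734 (Q = (85*(-79))/(196 - 1*(-190)) - 44260/1676 = -6715/(196 + 190) - 44260*1/1676 = -6715/386 - 11065/419 = -7084675/161734 ≈ -43.805)
-Q = -1*(-7084675/161734) = 7084675/161734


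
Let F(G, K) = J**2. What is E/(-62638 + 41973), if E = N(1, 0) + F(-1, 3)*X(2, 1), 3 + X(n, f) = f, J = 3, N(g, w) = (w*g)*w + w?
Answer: 18/20665 ≈ 0.00087104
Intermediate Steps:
N(g, w) = w + g*w**2 (N(g, w) = (g*w)*w + w = g*w**2 + w = w + g*w**2)
X(n, f) = -3 + f
F(G, K) = 9 (F(G, K) = 3**2 = 9)
E = -18 (E = 0*(1 + 1*0) + 9*(-3 + 1) = 0*(1 + 0) + 9*(-2) = 0*1 - 18 = 0 - 18 = -18)
E/(-62638 + 41973) = -18/(-62638 + 41973) = -18/(-20665) = -1/20665*(-18) = 18/20665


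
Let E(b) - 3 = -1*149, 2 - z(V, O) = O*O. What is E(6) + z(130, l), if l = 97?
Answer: -9553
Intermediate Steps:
z(V, O) = 2 - O**2 (z(V, O) = 2 - O*O = 2 - O**2)
E(b) = -146 (E(b) = 3 - 1*149 = 3 - 149 = -146)
E(6) + z(130, l) = -146 + (2 - 1*97**2) = -146 + (2 - 1*9409) = -146 + (2 - 9409) = -146 - 9407 = -9553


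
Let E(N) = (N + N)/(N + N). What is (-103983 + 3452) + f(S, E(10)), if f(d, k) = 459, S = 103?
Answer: -100072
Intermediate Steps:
E(N) = 1 (E(N) = (2*N)/((2*N)) = (2*N)*(1/(2*N)) = 1)
(-103983 + 3452) + f(S, E(10)) = (-103983 + 3452) + 459 = -100531 + 459 = -100072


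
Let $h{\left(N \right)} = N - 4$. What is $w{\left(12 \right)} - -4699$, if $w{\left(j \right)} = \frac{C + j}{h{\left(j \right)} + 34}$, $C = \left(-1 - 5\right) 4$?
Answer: $\frac{32891}{7} \approx 4698.7$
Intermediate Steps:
$h{\left(N \right)} = -4 + N$ ($h{\left(N \right)} = N - 4 = -4 + N$)
$C = -24$ ($C = \left(-6\right) 4 = -24$)
$w{\left(j \right)} = \frac{-24 + j}{30 + j}$ ($w{\left(j \right)} = \frac{-24 + j}{\left(-4 + j\right) + 34} = \frac{-24 + j}{30 + j}$)
$w{\left(12 \right)} - -4699 = \frac{-24 + 12}{30 + 12} - -4699 = \frac{1}{42} \left(-12\right) + 4699 = - \frac{2}{7} + 4699 = \frac{32891}{7}$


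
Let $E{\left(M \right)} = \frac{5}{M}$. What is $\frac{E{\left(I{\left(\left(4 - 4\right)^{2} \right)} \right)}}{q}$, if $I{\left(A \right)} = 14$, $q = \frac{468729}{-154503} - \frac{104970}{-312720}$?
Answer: $- \frac{447372020}{3379775077} \approx -0.13237$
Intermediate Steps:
$q = - \frac{482825011}{178948808}$ ($q = 468729 \left(- \frac{1}{154503}\right) - - \frac{3499}{10424} = - \frac{52081}{17167} + \frac{3499}{10424} = - \frac{482825011}{178948808} \approx -2.6981$)
$\frac{E{\left(I{\left(\left(4 - 4\right)^{2} \right)} \right)}}{q} = \frac{5 \cdot \frac{1}{14}}{- \frac{482825011}{178948808}} = 5 \cdot \frac{1}{14} \left(- \frac{178948808}{482825011}\right) = \frac{5}{14} \left(- \frac{178948808}{482825011}\right) = - \frac{447372020}{3379775077}$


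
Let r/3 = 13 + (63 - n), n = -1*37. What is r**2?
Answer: 114921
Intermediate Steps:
n = -37
r = 339 (r = 3*(13 + (63 - 1*(-37))) = 3*(13 + (63 + 37)) = 3*(13 + 100) = 3*113 = 339)
r**2 = 339**2 = 114921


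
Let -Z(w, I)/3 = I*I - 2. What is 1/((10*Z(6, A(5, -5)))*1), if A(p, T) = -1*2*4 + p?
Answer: -1/210 ≈ -0.0047619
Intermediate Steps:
A(p, T) = -8 + p (A(p, T) = -2*4 + p = -8 + p)
Z(w, I) = 6 - 3*I**2 (Z(w, I) = -3*(I*I - 2) = -3*(I**2 - 2) = -3*(-2 + I**2) = 6 - 3*I**2)
1/((10*Z(6, A(5, -5)))*1) = 1/((10*(6 - 3*(-8 + 5)**2))*1) = 1/((10*(6 - 3*(-3)**2))*1) = 1/((10*(6 - 3*9))*1) = 1/((10*(6 - 27))*1) = 1/((10*(-21))*1) = 1/(-210*1) = 1/(-210) = -1/210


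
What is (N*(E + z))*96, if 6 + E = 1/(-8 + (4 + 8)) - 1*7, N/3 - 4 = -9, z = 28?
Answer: -21960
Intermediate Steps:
N = -15 (N = 12 + 3*(-9) = 12 - 27 = -15)
E = -51/4 (E = -6 + (1/(-8 + (4 + 8)) - 1*7) = -6 + (1/(-8 + 12) - 7) = -6 + (1/4 - 7) = -6 + (¼ - 7) = -6 - 27/4 = -51/4 ≈ -12.750)
(N*(E + z))*96 = -15*(-51/4 + 28)*96 = -15*61/4*96 = -915/4*96 = -21960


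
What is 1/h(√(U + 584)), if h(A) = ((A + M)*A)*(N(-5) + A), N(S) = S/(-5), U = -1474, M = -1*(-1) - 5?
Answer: √890/(2670*(√890 - 298*I)) ≈ 3.7163e-6 + 3.7122e-5*I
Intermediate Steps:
M = -4 (M = 1 - 5 = -4)
N(S) = -S/5 (N(S) = S*(-⅕) = -S/5)
h(A) = A*(1 + A)*(-4 + A) (h(A) = ((A - 4)*A)*(-⅕*(-5) + A) = ((-4 + A)*A)*(1 + A) = (A*(-4 + A))*(1 + A) = A*(1 + A)*(-4 + A))
1/h(√(U + 584)) = 1/(√(-1474 + 584)*(-4 + (√(-1474 + 584))² - 3*√(-1474 + 584))) = 1/(√(-890)*(-4 + (√(-890))² - 3*I*√890)) = 1/((I*√890)*(-4 + (I*√890)² - 3*I*√890)) = 1/((I*√890)*(-4 - 890 - 3*I*√890)) = 1/((I*√890)*(-894 - 3*I*√890)) = 1/(I*√890*(-894 - 3*I*√890)) = -I*√890/(890*(-894 - 3*I*√890))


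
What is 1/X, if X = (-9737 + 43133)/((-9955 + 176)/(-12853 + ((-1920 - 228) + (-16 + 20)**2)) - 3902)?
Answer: -58461691/500439060 ≈ -0.11682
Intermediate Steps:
X = -500439060/58461691 (X = 33396/(-9779/(-12853 + (-2148 + 4**2)) - 3902) = 33396/(-9779/(-12853 + (-2148 + 16)) - 3902) = 33396/(-9779/(-12853 - 2132) - 3902) = 33396/(-9779/(-14985) - 3902) = 33396/(-9779*(-1/14985) - 3902) = 33396/(9779/14985 - 3902) = 33396/(-58461691/14985) = 33396*(-14985/58461691) = -500439060/58461691 ≈ -8.5601)
1/X = 1/(-500439060/58461691) = -58461691/500439060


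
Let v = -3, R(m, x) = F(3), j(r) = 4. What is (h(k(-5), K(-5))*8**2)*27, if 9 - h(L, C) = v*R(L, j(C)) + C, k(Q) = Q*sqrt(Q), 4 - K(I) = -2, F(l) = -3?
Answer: -10368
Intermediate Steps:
R(m, x) = -3
K(I) = 6 (K(I) = 4 - 1*(-2) = 4 + 2 = 6)
k(Q) = Q**(3/2)
h(L, C) = -C (h(L, C) = 9 - (-3*(-3) + C) = 9 - (9 + C) = 9 + (-9 - C) = -C)
(h(k(-5), K(-5))*8**2)*27 = (-1*6*8**2)*27 = -6*64*27 = -384*27 = -10368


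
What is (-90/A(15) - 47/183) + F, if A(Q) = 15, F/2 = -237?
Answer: -87887/183 ≈ -480.26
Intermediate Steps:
F = -474 (F = 2*(-237) = -474)
(-90/A(15) - 47/183) + F = (-90/15 - 47/183) - 474 = (-90*1/15 - 47*1/183) - 474 = (-6 - 47/183) - 474 = -1145/183 - 474 = -87887/183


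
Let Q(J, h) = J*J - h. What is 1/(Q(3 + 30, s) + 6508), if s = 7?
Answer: 1/7590 ≈ 0.00013175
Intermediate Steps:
Q(J, h) = J² - h
1/(Q(3 + 30, s) + 6508) = 1/(((3 + 30)² - 1*7) + 6508) = 1/((33² - 7) + 6508) = 1/((1089 - 7) + 6508) = 1/(1082 + 6508) = 1/7590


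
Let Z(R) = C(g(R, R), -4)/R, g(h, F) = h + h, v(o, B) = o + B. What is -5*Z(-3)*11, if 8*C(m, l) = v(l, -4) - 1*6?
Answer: -385/12 ≈ -32.083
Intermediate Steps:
v(o, B) = B + o
g(h, F) = 2*h
C(m, l) = -5/4 + l/8 (C(m, l) = ((-4 + l) - 1*6)/8 = ((-4 + l) - 6)/8 = (-10 + l)/8 = -5/4 + l/8)
Z(R) = -7/(4*R) (Z(R) = (-5/4 + (⅛)*(-4))/R = (-5/4 - ½)/R = -7/(4*R))
-5*Z(-3)*11 = -(-35)/(4*(-3))*11 = -(-35)*(-1)/(4*3)*11 = -5*7/12*11 = -35/12*11 = -385/12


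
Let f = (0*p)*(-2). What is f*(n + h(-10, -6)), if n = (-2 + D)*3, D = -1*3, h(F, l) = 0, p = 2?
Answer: 0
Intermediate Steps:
f = 0 (f = (0*2)*(-2) = 0*(-2) = 0)
D = -3
n = -15 (n = (-2 - 3)*3 = -5*3 = -15)
f*(n + h(-10, -6)) = 0*(-15 + 0) = 0*(-15) = 0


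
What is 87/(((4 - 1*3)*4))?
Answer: 87/4 ≈ 21.750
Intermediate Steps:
87/(((4 - 1*3)*4)) = 87/(((4 - 3)*4)) = 87/((1*4)) = 87/4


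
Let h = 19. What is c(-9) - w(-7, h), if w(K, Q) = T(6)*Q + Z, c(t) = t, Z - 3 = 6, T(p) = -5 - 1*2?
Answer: 115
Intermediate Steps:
T(p) = -7 (T(p) = -5 - 2 = -7)
Z = 9 (Z = 3 + 6 = 9)
w(K, Q) = 9 - 7*Q (w(K, Q) = -7*Q + 9 = 9 - 7*Q)
c(-9) - w(-7, h) = -9 - (9 - 7*19) = -9 - (9 - 133) = -9 - 1*(-124) = -9 + 124 = 115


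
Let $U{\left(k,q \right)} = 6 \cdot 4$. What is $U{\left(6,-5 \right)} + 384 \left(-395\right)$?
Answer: $-151656$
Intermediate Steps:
$U{\left(k,q \right)} = 24$
$U{\left(6,-5 \right)} + 384 \left(-395\right) = 24 + 384 \left(-395\right) = 24 - 151680 = -151656$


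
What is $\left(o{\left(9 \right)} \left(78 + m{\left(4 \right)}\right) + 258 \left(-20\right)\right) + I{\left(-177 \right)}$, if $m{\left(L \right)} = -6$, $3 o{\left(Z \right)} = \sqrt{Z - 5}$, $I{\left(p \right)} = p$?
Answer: $-5289$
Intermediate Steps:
$o{\left(Z \right)} = \frac{\sqrt{-5 + Z}}{3}$ ($o{\left(Z \right)} = \frac{\sqrt{Z - 5}}{3} = \frac{\sqrt{-5 + Z}}{3}$)
$\left(o{\left(9 \right)} \left(78 + m{\left(4 \right)}\right) + 258 \left(-20\right)\right) + I{\left(-177 \right)} = \left(\frac{\sqrt{-5 + 9}}{3} \left(78 - 6\right) + 258 \left(-20\right)\right) - 177 = \left(\frac{\sqrt{4}}{3} \cdot 72 - 5160\right) - 177 = \left(\frac{1}{3} \cdot 2 \cdot 72 - 5160\right) - 177 = \left(\frac{2}{3} \cdot 72 - 5160\right) - 177 = \left(48 - 5160\right) - 177 = -5112 - 177 = -5289$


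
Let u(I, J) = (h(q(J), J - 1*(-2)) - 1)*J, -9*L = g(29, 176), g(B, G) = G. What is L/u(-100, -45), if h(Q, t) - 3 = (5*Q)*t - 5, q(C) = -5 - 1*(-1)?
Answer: 176/347085 ≈ 0.00050708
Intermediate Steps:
q(C) = -4 (q(C) = -5 + 1 = -4)
L = -176/9 (L = -1/9*176 = -176/9 ≈ -19.556)
h(Q, t) = -2 + 5*Q*t (h(Q, t) = 3 + ((5*Q)*t - 5) = 3 + (5*Q*t - 5) = 3 + (-5 + 5*Q*t) = -2 + 5*Q*t)
u(I, J) = J*(-43 - 20*J) (u(I, J) = ((-2 + 5*(-4)*(J - 1*(-2))) - 1)*J = ((-2 + 5*(-4)*(J + 2)) - 1)*J = ((-2 + 5*(-4)*(2 + J)) - 1)*J = ((-2 + (-40 - 20*J)) - 1)*J = ((-42 - 20*J) - 1)*J = (-43 - 20*J)*J = J*(-43 - 20*J))
L/u(-100, -45) = -176*1/(45*(43 + 20*(-45)))/9 = -176*1/(45*(43 - 900))/9 = -176/(9*((-1*(-45)*(-857)))) = -176/9/(-38565) = -176/9*(-1/38565) = 176/347085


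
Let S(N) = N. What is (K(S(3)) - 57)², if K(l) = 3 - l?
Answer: 3249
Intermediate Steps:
(K(S(3)) - 57)² = ((3 - 1*3) - 57)² = ((3 - 3) - 57)² = (0 - 57)² = (-57)² = 3249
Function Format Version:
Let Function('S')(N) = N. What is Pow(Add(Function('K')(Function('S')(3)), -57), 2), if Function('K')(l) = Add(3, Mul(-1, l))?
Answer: 3249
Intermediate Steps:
Pow(Add(Function('K')(Function('S')(3)), -57), 2) = Pow(Add(Add(3, Mul(-1, 3)), -57), 2) = Pow(Add(Add(3, -3), -57), 2) = Pow(Add(0, -57), 2) = Pow(-57, 2) = 3249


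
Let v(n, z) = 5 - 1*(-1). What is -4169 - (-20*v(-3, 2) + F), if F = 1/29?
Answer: -117422/29 ≈ -4049.0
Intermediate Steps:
v(n, z) = 6 (v(n, z) = 5 + 1 = 6)
F = 1/29 ≈ 0.034483
-4169 - (-20*v(-3, 2) + F) = -4169 - (-20*6 + 1/29) = -4169 - (-120 + 1/29) = -4169 - 1*(-3479/29) = -4169 + 3479/29 = -117422/29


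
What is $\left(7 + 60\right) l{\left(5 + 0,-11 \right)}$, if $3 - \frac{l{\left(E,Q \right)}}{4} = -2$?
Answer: $1340$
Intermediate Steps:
$l{\left(E,Q \right)} = 20$ ($l{\left(E,Q \right)} = 12 - -8 = 12 + 8 = 20$)
$\left(7 + 60\right) l{\left(5 + 0,-11 \right)} = \left(7 + 60\right) 20 = 67 \cdot 20 = 1340$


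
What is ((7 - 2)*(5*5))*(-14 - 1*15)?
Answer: -3625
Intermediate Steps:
((7 - 2)*(5*5))*(-14 - 1*15) = (5*25)*(-14 - 15) = 125*(-29) = -3625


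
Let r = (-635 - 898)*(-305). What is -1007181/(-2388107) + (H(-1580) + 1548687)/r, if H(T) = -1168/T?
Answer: 1646895072987974/441055123534725 ≈ 3.7340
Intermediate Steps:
r = 467565 (r = -1533*(-305) = 467565)
-1007181/(-2388107) + (H(-1580) + 1548687)/r = -1007181/(-2388107) + (-1168/(-1580) + 1548687)/467565 = -1007181*(-1/2388107) + (-1168*(-1/1580) + 1548687)*(1/467565) = 1007181/2388107 + (292/395 + 1548687)*(1/467565) = 1007181/2388107 + (611731657/395)*(1/467565) = 1007181/2388107 + 611731657/184688175 = 1646895072987974/441055123534725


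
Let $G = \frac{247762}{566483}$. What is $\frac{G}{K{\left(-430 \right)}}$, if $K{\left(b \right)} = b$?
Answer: $- \frac{123881}{121793845} \approx -0.0010171$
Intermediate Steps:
$G = \frac{247762}{566483}$ ($G = 247762 \cdot \frac{1}{566483} = \frac{247762}{566483} \approx 0.43737$)
$\frac{G}{K{\left(-430 \right)}} = \frac{247762}{566483 \left(-430\right)} = \frac{247762}{566483} \left(- \frac{1}{430}\right) = - \frac{123881}{121793845}$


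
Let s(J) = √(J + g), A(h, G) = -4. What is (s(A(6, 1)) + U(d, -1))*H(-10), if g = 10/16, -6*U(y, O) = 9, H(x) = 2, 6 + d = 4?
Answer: -3 + 3*I*√6/2 ≈ -3.0 + 3.6742*I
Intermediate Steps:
d = -2 (d = -6 + 4 = -2)
U(y, O) = -3/2 (U(y, O) = -⅙*9 = -3/2)
g = 5/8 (g = 10*(1/16) = 5/8 ≈ 0.62500)
s(J) = √(5/8 + J) (s(J) = √(J + 5/8) = √(5/8 + J))
(s(A(6, 1)) + U(d, -1))*H(-10) = (√(10 + 16*(-4))/4 - 3/2)*2 = (√(10 - 64)/4 - 3/2)*2 = (√(-54)/4 - 3/2)*2 = ((3*I*√6)/4 - 3/2)*2 = (3*I*√6/4 - 3/2)*2 = (-3/2 + 3*I*√6/4)*2 = -3 + 3*I*√6/2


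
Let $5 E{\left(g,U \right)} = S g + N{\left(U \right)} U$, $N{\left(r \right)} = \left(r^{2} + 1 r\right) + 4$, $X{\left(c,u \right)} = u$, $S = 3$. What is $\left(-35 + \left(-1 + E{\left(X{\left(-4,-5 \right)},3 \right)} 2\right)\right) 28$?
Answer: $- \frac{3192}{5} \approx -638.4$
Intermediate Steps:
$N{\left(r \right)} = 4 + r + r^{2}$ ($N{\left(r \right)} = \left(r^{2} + r\right) + 4 = \left(r + r^{2}\right) + 4 = 4 + r + r^{2}$)
$E{\left(g,U \right)} = \frac{3 g}{5} + \frac{U \left(4 + U + U^{2}\right)}{5}$ ($E{\left(g,U \right)} = \frac{3 g + \left(4 + U + U^{2}\right) U}{5} = \frac{3 g + U \left(4 + U + U^{2}\right)}{5} = \frac{3 g}{5} + \frac{U \left(4 + U + U^{2}\right)}{5}$)
$\left(-35 + \left(-1 + E{\left(X{\left(-4,-5 \right)},3 \right)} 2\right)\right) 28 = \left(-35 - \left(1 - \left(\frac{3}{5} \left(-5\right) + \frac{1}{5} \cdot 3 \left(4 + 3 + 3^{2}\right)\right) 2\right)\right) 28 = \left(-35 - \left(1 - \left(-3 + \frac{1}{5} \cdot 3 \left(4 + 3 + 9\right)\right) 2\right)\right) 28 = \left(-35 - \left(1 - \left(-3 + \frac{1}{5} \cdot 3 \cdot 16\right) 2\right)\right) 28 = \left(-35 - \left(1 - \left(-3 + \frac{48}{5}\right) 2\right)\right) 28 = \left(-35 + \left(-1 + \frac{33}{5} \cdot 2\right)\right) 28 = \left(-35 + \left(-1 + \frac{66}{5}\right)\right) 28 = \left(-35 + \frac{61}{5}\right) 28 = \left(- \frac{114}{5}\right) 28 = - \frac{3192}{5}$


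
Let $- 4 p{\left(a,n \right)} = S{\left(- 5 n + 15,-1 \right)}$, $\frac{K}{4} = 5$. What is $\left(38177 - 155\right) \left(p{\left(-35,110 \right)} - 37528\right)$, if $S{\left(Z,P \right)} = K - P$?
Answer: $- \frac{2854178463}{2} \approx -1.4271 \cdot 10^{9}$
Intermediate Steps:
$K = 20$ ($K = 4 \cdot 5 = 20$)
$S{\left(Z,P \right)} = 20 - P$
$p{\left(a,n \right)} = - \frac{21}{4}$ ($p{\left(a,n \right)} = - \frac{20 - -1}{4} = - \frac{20 + 1}{4} = \left(- \frac{1}{4}\right) 21 = - \frac{21}{4}$)
$\left(38177 - 155\right) \left(p{\left(-35,110 \right)} - 37528\right) = \left(38177 - 155\right) \left(- \frac{21}{4} - 37528\right) = 38022 \left(- \frac{150133}{4}\right) = - \frac{2854178463}{2}$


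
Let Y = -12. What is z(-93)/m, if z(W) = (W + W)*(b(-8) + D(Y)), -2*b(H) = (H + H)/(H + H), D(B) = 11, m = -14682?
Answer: 651/4894 ≈ 0.13302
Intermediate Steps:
b(H) = -½ (b(H) = -(H + H)/(2*(H + H)) = -2*H/(2*(2*H)) = -2*H*1/(2*H)/2 = -½*1 = -½)
z(W) = 21*W (z(W) = (W + W)*(-½ + 11) = (2*W)*(21/2) = 21*W)
z(-93)/m = (21*(-93))/(-14682) = -1953*(-1/14682) = 651/4894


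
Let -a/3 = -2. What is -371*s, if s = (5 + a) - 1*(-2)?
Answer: -4823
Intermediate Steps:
a = 6 (a = -3*(-2) = 6)
s = 13 (s = (5 + 6) - 1*(-2) = 11 + 2 = 13)
-371*s = -371*13 = -4823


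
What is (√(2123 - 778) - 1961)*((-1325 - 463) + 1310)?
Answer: 937358 - 478*√1345 ≈ 9.1983e+5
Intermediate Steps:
(√(2123 - 778) - 1961)*((-1325 - 463) + 1310) = (√1345 - 1961)*(-1788 + 1310) = (-1961 + √1345)*(-478) = 937358 - 478*√1345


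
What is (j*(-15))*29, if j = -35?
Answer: 15225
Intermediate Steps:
(j*(-15))*29 = -35*(-15)*29 = 525*29 = 15225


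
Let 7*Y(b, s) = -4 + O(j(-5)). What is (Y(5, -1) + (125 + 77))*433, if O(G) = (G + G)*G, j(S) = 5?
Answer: 632180/7 ≈ 90311.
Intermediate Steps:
O(G) = 2*G² (O(G) = (2*G)*G = 2*G²)
Y(b, s) = 46/7 (Y(b, s) = (-4 + 2*5²)/7 = (-4 + 2*25)/7 = (-4 + 50)/7 = (⅐)*46 = 46/7)
(Y(5, -1) + (125 + 77))*433 = (46/7 + (125 + 77))*433 = (46/7 + 202)*433 = (1460/7)*433 = 632180/7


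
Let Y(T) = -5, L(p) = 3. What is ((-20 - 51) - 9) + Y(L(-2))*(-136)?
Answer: 600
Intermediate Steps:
((-20 - 51) - 9) + Y(L(-2))*(-136) = ((-20 - 51) - 9) - 5*(-136) = (-71 - 9) + 680 = -80 + 680 = 600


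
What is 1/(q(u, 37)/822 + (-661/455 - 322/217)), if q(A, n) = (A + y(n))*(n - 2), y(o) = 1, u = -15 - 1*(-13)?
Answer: -11594310/34541737 ≈ -0.33566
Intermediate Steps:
u = -2 (u = -15 + 13 = -2)
q(A, n) = (1 + A)*(-2 + n) (q(A, n) = (A + 1)*(n - 2) = (1 + A)*(-2 + n))
1/(q(u, 37)/822 + (-661/455 - 322/217)) = 1/((-2 + 37 - 2*(-2) - 2*37)/822 + (-661/455 - 322/217)) = 1/((-2 + 37 + 4 - 74)/822 + (-661*1/455 - 322*1/217)) = 1/((1/822)*(-35) + (-661/455 - 46/31)) = 1/(-35/822 - 41421/14105) = 1/(-34541737/11594310) = -11594310/34541737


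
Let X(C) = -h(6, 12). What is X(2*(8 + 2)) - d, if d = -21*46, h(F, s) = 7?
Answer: 959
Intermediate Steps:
X(C) = -7 (X(C) = -1*7 = -7)
d = -966
X(2*(8 + 2)) - d = -7 - 1*(-966) = -7 + 966 = 959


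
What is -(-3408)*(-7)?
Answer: -23856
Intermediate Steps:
-(-3408)*(-7) = -213*112 = -23856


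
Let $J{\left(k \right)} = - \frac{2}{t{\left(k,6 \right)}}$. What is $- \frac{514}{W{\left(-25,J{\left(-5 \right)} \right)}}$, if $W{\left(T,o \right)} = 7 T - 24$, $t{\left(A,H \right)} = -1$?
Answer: $\frac{514}{199} \approx 2.5829$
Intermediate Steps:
$J{\left(k \right)} = 2$ ($J{\left(k \right)} = - \frac{2}{-1} = \left(-2\right) \left(-1\right) = 2$)
$W{\left(T,o \right)} = -24 + 7 T$
$- \frac{514}{W{\left(-25,J{\left(-5 \right)} \right)}} = - \frac{514}{-24 + 7 \left(-25\right)} = - \frac{514}{-24 - 175} = - \frac{514}{-199} = \left(-514\right) \left(- \frac{1}{199}\right) = \frac{514}{199}$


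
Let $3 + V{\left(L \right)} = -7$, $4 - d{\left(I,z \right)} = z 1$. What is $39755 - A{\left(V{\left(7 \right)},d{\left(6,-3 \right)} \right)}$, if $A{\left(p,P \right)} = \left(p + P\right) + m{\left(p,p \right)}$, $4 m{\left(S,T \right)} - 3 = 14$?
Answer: $\frac{159015}{4} \approx 39754.0$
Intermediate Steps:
$d{\left(I,z \right)} = 4 - z$ ($d{\left(I,z \right)} = 4 - z 1 = 4 - z$)
$m{\left(S,T \right)} = \frac{17}{4}$ ($m{\left(S,T \right)} = \frac{3}{4} + \frac{1}{4} \cdot 14 = \frac{3}{4} + \frac{7}{2} = \frac{17}{4}$)
$V{\left(L \right)} = -10$ ($V{\left(L \right)} = -3 - 7 = -10$)
$A{\left(p,P \right)} = \frac{17}{4} + P + p$ ($A{\left(p,P \right)} = \left(p + P\right) + \frac{17}{4} = \left(P + p\right) + \frac{17}{4} = \frac{17}{4} + P + p$)
$39755 - A{\left(V{\left(7 \right)},d{\left(6,-3 \right)} \right)} = 39755 - \left(\frac{17}{4} + \left(4 - -3\right) - 10\right) = 39755 - \left(\frac{17}{4} + \left(4 + 3\right) - 10\right) = 39755 - \left(\frac{17}{4} + 7 - 10\right) = 39755 - \frac{5}{4} = \frac{159015}{4}$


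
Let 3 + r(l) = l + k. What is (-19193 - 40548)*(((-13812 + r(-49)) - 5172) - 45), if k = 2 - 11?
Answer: 1140455690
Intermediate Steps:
k = -9
r(l) = -12 + l (r(l) = -3 + (l - 9) = -3 + (-9 + l) = -12 + l)
(-19193 - 40548)*(((-13812 + r(-49)) - 5172) - 45) = (-19193 - 40548)*(((-13812 + (-12 - 49)) - 5172) - 45) = -59741*(((-13812 - 61) - 5172) - 45) = -59741*((-13873 - 5172) - 45) = -59741*(-19045 - 45) = -59741*(-19090) = 1140455690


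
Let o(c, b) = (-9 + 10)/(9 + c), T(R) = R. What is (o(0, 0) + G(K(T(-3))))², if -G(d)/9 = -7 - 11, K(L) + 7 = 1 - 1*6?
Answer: 2128681/81 ≈ 26280.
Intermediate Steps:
K(L) = -12 (K(L) = -7 + (1 - 1*6) = -7 + (1 - 6) = -7 - 5 = -12)
o(c, b) = 1/(9 + c)
G(d) = 162 (G(d) = -9*(-7 - 11) = -9*(-18) = 162)
(o(0, 0) + G(K(T(-3))))² = (1/(9 + 0) + 162)² = (1/9 + 162)² = (⅑ + 162)² = (1459/9)² = 2128681/81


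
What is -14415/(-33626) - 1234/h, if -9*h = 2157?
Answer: 134847837/24177094 ≈ 5.5775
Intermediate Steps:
h = -719/3 (h = -1/9*2157 = -719/3 ≈ -239.67)
-14415/(-33626) - 1234/h = -14415/(-33626) - 1234/(-719/3) = -14415*(-1/33626) - 1234*(-3/719) = 14415/33626 + 3702/719 = 134847837/24177094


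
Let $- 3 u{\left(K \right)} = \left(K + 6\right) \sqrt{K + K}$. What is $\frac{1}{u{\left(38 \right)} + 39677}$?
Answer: $\frac{32463}{1288021075} + \frac{24 \sqrt{19}}{1288021075} \approx 2.5285 \cdot 10^{-5}$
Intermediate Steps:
$u{\left(K \right)} = - \frac{\sqrt{2} \sqrt{K} \left(6 + K\right)}{3}$ ($u{\left(K \right)} = - \frac{\left(K + 6\right) \sqrt{K + K}}{3} = - \frac{\left(6 + K\right) \sqrt{2 K}}{3} = - \frac{\left(6 + K\right) \sqrt{2} \sqrt{K}}{3} = - \frac{\sqrt{2} \sqrt{K} \left(6 + K\right)}{3}$)
$\frac{1}{u{\left(38 \right)} + 39677} = \frac{1}{\frac{\sqrt{2} \sqrt{38} \left(-6 - 38\right)}{3} + 39677} = \frac{1}{\frac{1}{3} \sqrt{2} \sqrt{38} \left(-44\right) + 39677} = \frac{1}{- \frac{88 \sqrt{19}}{3} + 39677} = \frac{1}{39677 - \frac{88 \sqrt{19}}{3}}$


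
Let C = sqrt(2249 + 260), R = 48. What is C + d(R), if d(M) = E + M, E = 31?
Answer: 79 + sqrt(2509) ≈ 129.09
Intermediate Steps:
d(M) = 31 + M
C = sqrt(2509) ≈ 50.090
C + d(R) = sqrt(2509) + (31 + 48) = sqrt(2509) + 79 = 79 + sqrt(2509)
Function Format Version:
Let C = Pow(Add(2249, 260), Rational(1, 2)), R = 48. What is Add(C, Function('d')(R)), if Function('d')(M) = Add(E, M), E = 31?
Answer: Add(79, Pow(2509, Rational(1, 2))) ≈ 129.09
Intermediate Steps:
Function('d')(M) = Add(31, M)
C = Pow(2509, Rational(1, 2)) ≈ 50.090
Add(C, Function('d')(R)) = Add(Pow(2509, Rational(1, 2)), Add(31, 48)) = Add(Pow(2509, Rational(1, 2)), 79) = Add(79, Pow(2509, Rational(1, 2)))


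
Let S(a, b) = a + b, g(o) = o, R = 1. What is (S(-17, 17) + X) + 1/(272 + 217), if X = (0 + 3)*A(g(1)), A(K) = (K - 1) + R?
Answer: 1468/489 ≈ 3.0020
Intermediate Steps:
A(K) = K (A(K) = (K - 1) + 1 = (-1 + K) + 1 = K)
X = 3 (X = (0 + 3)*1 = 3*1 = 3)
(S(-17, 17) + X) + 1/(272 + 217) = ((-17 + 17) + 3) + 1/(272 + 217) = (0 + 3) + 1/489 = 3 + 1/489 = 1468/489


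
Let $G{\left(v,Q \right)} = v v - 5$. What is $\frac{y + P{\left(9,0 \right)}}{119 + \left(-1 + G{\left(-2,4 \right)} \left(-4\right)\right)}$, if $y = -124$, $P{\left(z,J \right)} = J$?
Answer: $- \frac{62}{61} \approx -1.0164$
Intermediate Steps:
$G{\left(v,Q \right)} = -5 + v^{2}$ ($G{\left(v,Q \right)} = v^{2} - 5 = -5 + v^{2}$)
$\frac{y + P{\left(9,0 \right)}}{119 + \left(-1 + G{\left(-2,4 \right)} \left(-4\right)\right)} = \frac{-124 + 0}{119 - \left(1 - \left(-5 + \left(-2\right)^{2}\right) \left(-4\right)\right)} = - \frac{124}{119 - \left(1 - \left(-5 + 4\right) \left(-4\right)\right)} = - \frac{124}{119 - -3} = - \frac{124}{119 + \left(-1 + 4\right)} = - \frac{124}{119 + 3} = - \frac{124}{122} = \left(-124\right) \frac{1}{122} = - \frac{62}{61}$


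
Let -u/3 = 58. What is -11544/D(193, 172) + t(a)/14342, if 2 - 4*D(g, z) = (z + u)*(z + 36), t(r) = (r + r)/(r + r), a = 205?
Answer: -331127887/2997478 ≈ -110.47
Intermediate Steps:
u = -174 (u = -3*58 = -174)
t(r) = 1 (t(r) = (2*r)/((2*r)) = (2*r)*(1/(2*r)) = 1)
D(g, z) = ½ - (-174 + z)*(36 + z)/4 (D(g, z) = ½ - (z - 174)*(z + 36)/4 = ½ - (-174 + z)*(36 + z)/4)
-11544/D(193, 172) + t(a)/14342 = -11544/(3133/2 - ¼*172² + (69/2)*172) + 1/14342 = -11544/(3133/2 - ¼*29584 + 5934) + 1*(1/14342) = -11544/(3133/2 - 7396 + 5934) + 1/14342 = -11544/209/2 + 1/14342 = -11544*2/209 + 1/14342 = -23088/209 + 1/14342 = -331127887/2997478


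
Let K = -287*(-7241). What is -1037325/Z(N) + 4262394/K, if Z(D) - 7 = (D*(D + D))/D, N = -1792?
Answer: 310140166659/1061943337 ≈ 292.05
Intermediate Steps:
K = 2078167
Z(D) = 7 + 2*D (Z(D) = 7 + (D*(D + D))/D = 7 + (D*(2*D))/D = 7 + (2*D**2)/D = 7 + 2*D)
-1037325/Z(N) + 4262394/K = -1037325/(7 + 2*(-1792)) + 4262394/2078167 = -1037325/(7 - 3584) + 4262394*(1/2078167) = -1037325/(-3577) + 4262394/2078167 = -1037325*(-1/3577) + 4262394/2078167 = 1037325/3577 + 4262394/2078167 = 310140166659/1061943337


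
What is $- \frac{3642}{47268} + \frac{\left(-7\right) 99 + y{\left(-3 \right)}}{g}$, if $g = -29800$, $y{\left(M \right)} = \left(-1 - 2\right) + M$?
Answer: $- \frac{6290939}{117382200} \approx -0.053594$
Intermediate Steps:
$y{\left(M \right)} = -3 + M$
$- \frac{3642}{47268} + \frac{\left(-7\right) 99 + y{\left(-3 \right)}}{g} = - \frac{3642}{47268} + \frac{\left(-7\right) 99 - 6}{-29800} = \left(-3642\right) \frac{1}{47268} + \left(-693 - 6\right) \left(- \frac{1}{29800}\right) = - \frac{607}{7878} - - \frac{699}{29800} = - \frac{607}{7878} + \frac{699}{29800} = - \frac{6290939}{117382200}$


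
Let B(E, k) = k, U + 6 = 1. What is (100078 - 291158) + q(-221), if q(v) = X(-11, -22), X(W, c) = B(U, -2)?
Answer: -191082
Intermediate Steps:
U = -5 (U = -6 + 1 = -5)
X(W, c) = -2
q(v) = -2
(100078 - 291158) + q(-221) = (100078 - 291158) - 2 = -191080 - 2 = -191082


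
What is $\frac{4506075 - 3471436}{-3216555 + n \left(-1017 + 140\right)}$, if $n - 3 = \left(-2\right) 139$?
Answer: $- \frac{1034639}{2975380} \approx -0.34773$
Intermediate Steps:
$n = -275$ ($n = 3 - 278 = -275$)
$\frac{4506075 - 3471436}{-3216555 + n \left(-1017 + 140\right)} = \frac{4506075 - 3471436}{-3216555 - 275 \left(-1017 + 140\right)} = \frac{1034639}{-3216555 - -241175} = \frac{1034639}{-3216555 + 241175} = \frac{1034639}{-2975380} = 1034639 \left(- \frac{1}{2975380}\right) = - \frac{1034639}{2975380}$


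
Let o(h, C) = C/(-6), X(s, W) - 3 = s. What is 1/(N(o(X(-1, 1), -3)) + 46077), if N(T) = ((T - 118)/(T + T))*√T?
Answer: 368616/16984664207 + 470*√2/16984664207 ≈ 2.1742e-5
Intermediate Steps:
X(s, W) = 3 + s
o(h, C) = -C/6 (o(h, C) = C*(-⅙) = -C/6)
N(T) = (-118 + T)/(2*√T) (N(T) = ((-118 + T)/((2*T)))*√T = ((-118 + T)*(1/(2*T)))*√T = ((-118 + T)/(2*T))*√T = (-118 + T)/(2*√T))
1/(N(o(X(-1, 1), -3)) + 46077) = 1/((-118 - ⅙*(-3))/(2*√(-⅙*(-3))) + 46077) = 1/((-118 + ½)/(2*2^(-½)) + 46077) = 1/((½)*√2*(-235/2) + 46077) = 1/(-235*√2/4 + 46077) = 1/(46077 - 235*√2/4)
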